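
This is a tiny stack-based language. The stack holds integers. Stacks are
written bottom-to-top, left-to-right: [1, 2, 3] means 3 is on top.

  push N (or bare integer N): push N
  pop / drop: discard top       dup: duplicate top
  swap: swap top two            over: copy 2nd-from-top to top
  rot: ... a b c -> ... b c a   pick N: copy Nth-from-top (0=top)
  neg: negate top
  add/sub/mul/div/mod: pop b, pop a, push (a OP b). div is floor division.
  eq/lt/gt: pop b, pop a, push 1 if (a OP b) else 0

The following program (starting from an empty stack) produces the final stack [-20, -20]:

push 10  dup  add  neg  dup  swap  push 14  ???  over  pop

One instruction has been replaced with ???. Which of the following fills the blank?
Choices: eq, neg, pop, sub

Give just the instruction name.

Stack before ???: [-20, -20, 14]
Stack after ???:  [-20, -20]
Checking each choice:
  eq: produces [-20, 0]
  neg: produces [-20, -20, -14]
  pop: MATCH
  sub: produces [-20, -34]


Answer: pop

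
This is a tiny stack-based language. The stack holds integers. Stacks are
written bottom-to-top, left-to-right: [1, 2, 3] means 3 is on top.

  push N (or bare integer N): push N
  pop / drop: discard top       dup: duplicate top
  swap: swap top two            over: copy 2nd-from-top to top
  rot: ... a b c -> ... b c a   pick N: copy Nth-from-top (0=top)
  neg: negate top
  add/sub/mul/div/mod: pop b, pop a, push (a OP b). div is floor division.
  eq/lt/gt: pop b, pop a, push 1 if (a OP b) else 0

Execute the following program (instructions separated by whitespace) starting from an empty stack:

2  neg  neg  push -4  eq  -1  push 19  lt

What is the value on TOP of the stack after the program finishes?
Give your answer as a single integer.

After 'push 2': [2]
After 'neg': [-2]
After 'neg': [2]
After 'push -4': [2, -4]
After 'eq': [0]
After 'push -1': [0, -1]
After 'push 19': [0, -1, 19]
After 'lt': [0, 1]

Answer: 1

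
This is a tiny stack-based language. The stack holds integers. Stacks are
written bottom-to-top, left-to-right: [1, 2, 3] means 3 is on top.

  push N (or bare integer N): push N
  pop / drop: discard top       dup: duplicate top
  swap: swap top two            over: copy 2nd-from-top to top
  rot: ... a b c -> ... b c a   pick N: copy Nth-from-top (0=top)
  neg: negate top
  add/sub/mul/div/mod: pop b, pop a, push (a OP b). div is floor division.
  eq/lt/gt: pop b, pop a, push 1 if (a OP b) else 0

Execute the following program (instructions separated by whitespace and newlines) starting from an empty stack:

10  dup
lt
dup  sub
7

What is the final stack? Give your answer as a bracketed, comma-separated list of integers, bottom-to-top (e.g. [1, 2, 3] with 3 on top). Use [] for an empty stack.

After 'push 10': [10]
After 'dup': [10, 10]
After 'lt': [0]
After 'dup': [0, 0]
After 'sub': [0]
After 'push 7': [0, 7]

Answer: [0, 7]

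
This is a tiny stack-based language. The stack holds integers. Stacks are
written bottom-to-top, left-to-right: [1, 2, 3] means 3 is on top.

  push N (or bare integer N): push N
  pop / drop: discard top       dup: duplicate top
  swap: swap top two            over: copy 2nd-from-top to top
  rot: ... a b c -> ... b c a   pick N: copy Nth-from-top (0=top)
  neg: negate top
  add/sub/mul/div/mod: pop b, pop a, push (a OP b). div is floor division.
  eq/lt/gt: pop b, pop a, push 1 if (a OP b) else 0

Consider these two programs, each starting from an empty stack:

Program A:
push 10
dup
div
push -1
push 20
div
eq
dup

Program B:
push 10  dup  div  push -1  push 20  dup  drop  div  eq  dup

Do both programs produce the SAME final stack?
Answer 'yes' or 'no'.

Program A trace:
  After 'push 10': [10]
  After 'dup': [10, 10]
  After 'div': [1]
  After 'push -1': [1, -1]
  After 'push 20': [1, -1, 20]
  After 'div': [1, -1]
  After 'eq': [0]
  After 'dup': [0, 0]
Program A final stack: [0, 0]

Program B trace:
  After 'push 10': [10]
  After 'dup': [10, 10]
  After 'div': [1]
  After 'push -1': [1, -1]
  After 'push 20': [1, -1, 20]
  After 'dup': [1, -1, 20, 20]
  After 'drop': [1, -1, 20]
  After 'div': [1, -1]
  After 'eq': [0]
  After 'dup': [0, 0]
Program B final stack: [0, 0]
Same: yes

Answer: yes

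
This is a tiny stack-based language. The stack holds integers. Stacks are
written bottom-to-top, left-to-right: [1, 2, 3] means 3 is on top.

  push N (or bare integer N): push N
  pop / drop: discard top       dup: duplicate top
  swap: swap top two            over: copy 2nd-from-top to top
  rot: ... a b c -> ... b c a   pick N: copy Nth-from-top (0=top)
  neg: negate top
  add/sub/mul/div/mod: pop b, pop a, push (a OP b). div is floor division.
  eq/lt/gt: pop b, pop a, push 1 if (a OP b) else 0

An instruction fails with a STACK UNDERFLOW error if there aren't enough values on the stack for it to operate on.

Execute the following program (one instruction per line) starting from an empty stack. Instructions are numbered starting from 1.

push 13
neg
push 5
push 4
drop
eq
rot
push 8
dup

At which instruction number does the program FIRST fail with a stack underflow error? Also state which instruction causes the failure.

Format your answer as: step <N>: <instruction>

Answer: step 7: rot

Derivation:
Step 1 ('push 13'): stack = [13], depth = 1
Step 2 ('neg'): stack = [-13], depth = 1
Step 3 ('push 5'): stack = [-13, 5], depth = 2
Step 4 ('push 4'): stack = [-13, 5, 4], depth = 3
Step 5 ('drop'): stack = [-13, 5], depth = 2
Step 6 ('eq'): stack = [0], depth = 1
Step 7 ('rot'): needs 3 value(s) but depth is 1 — STACK UNDERFLOW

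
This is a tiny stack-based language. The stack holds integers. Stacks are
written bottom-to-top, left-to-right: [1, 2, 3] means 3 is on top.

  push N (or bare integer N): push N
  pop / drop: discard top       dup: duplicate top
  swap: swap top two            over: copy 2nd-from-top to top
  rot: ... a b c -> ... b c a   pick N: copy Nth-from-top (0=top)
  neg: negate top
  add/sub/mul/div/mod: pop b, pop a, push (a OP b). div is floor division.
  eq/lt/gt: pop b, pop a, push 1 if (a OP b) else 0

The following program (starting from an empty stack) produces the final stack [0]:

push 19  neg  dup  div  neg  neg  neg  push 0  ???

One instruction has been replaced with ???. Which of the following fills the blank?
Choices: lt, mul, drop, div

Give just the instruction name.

Stack before ???: [-1, 0]
Stack after ???:  [0]
Checking each choice:
  lt: produces [1]
  mul: MATCH
  drop: produces [-1]
  div: division by zero


Answer: mul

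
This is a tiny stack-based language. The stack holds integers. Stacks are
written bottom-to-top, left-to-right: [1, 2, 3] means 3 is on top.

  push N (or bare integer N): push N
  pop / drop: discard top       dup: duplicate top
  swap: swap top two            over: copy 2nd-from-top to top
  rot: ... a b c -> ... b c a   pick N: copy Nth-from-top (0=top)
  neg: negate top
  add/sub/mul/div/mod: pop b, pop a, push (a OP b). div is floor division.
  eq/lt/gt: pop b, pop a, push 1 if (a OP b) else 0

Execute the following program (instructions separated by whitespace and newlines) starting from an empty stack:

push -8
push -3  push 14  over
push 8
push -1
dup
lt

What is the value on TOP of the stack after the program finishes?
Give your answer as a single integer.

Answer: 0

Derivation:
After 'push -8': [-8]
After 'push -3': [-8, -3]
After 'push 14': [-8, -3, 14]
After 'over': [-8, -3, 14, -3]
After 'push 8': [-8, -3, 14, -3, 8]
After 'push -1': [-8, -3, 14, -3, 8, -1]
After 'dup': [-8, -3, 14, -3, 8, -1, -1]
After 'lt': [-8, -3, 14, -3, 8, 0]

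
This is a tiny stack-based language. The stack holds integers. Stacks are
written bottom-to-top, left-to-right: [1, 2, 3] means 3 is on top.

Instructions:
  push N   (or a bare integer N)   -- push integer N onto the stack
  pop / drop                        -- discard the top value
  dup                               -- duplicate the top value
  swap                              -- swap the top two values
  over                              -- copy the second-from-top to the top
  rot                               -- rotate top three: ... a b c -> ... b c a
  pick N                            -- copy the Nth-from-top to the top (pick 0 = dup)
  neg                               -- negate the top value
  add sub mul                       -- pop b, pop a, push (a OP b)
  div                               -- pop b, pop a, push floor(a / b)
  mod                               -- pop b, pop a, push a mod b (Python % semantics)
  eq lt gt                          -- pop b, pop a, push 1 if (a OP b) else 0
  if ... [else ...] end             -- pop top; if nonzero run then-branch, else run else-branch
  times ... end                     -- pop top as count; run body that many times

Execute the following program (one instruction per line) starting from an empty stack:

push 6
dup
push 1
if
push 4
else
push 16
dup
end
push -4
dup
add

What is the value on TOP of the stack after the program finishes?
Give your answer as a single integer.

After 'push 6': [6]
After 'dup': [6, 6]
After 'push 1': [6, 6, 1]
After 'if': [6, 6]
After 'push 4': [6, 6, 4]
After 'push -4': [6, 6, 4, -4]
After 'dup': [6, 6, 4, -4, -4]
After 'add': [6, 6, 4, -8]

Answer: -8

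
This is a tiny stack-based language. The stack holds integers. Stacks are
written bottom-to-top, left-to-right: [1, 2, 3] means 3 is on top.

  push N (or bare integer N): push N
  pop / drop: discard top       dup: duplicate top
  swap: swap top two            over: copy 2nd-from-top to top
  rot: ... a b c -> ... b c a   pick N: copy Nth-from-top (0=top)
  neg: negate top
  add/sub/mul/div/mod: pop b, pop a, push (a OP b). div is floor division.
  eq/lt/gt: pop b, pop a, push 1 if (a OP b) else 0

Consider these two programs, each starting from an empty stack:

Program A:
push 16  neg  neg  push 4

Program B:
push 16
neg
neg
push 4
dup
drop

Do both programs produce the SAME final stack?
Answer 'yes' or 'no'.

Answer: yes

Derivation:
Program A trace:
  After 'push 16': [16]
  After 'neg': [-16]
  After 'neg': [16]
  After 'push 4': [16, 4]
Program A final stack: [16, 4]

Program B trace:
  After 'push 16': [16]
  After 'neg': [-16]
  After 'neg': [16]
  After 'push 4': [16, 4]
  After 'dup': [16, 4, 4]
  After 'drop': [16, 4]
Program B final stack: [16, 4]
Same: yes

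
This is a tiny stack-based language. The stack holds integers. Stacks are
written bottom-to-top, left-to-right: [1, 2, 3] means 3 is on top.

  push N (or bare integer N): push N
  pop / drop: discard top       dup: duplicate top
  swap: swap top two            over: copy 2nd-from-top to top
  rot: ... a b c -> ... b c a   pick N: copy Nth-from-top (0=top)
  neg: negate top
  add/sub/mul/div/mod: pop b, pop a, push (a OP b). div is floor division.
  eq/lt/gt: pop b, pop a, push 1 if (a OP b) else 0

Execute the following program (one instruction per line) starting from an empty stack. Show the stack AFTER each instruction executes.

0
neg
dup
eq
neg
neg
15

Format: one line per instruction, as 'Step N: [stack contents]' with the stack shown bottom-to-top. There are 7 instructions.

Step 1: [0]
Step 2: [0]
Step 3: [0, 0]
Step 4: [1]
Step 5: [-1]
Step 6: [1]
Step 7: [1, 15]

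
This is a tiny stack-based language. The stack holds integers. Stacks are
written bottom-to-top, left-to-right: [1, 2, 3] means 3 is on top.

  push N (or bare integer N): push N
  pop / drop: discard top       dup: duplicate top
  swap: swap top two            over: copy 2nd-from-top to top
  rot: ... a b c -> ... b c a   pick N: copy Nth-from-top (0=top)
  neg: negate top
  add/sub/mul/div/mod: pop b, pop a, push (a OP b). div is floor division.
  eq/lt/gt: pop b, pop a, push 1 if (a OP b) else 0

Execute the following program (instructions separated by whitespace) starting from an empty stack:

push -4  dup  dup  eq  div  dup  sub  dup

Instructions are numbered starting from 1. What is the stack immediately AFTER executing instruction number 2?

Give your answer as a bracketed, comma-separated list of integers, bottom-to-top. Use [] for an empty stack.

Answer: [-4, -4]

Derivation:
Step 1 ('push -4'): [-4]
Step 2 ('dup'): [-4, -4]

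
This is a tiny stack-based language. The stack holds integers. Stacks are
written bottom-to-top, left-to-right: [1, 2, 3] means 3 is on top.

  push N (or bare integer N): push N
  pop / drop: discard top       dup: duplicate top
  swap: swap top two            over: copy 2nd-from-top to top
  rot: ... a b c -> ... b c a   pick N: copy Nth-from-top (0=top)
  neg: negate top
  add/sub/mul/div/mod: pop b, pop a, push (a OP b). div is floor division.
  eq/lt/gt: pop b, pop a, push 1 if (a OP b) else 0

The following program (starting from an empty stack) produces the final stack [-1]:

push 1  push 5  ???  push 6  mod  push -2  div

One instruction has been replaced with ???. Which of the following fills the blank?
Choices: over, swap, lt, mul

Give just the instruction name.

Stack before ???: [1, 5]
Stack after ???:  [1]
Checking each choice:
  over: produces [1, 5, -1]
  swap: produces [5, -1]
  lt: MATCH
  mul: produces [-3]


Answer: lt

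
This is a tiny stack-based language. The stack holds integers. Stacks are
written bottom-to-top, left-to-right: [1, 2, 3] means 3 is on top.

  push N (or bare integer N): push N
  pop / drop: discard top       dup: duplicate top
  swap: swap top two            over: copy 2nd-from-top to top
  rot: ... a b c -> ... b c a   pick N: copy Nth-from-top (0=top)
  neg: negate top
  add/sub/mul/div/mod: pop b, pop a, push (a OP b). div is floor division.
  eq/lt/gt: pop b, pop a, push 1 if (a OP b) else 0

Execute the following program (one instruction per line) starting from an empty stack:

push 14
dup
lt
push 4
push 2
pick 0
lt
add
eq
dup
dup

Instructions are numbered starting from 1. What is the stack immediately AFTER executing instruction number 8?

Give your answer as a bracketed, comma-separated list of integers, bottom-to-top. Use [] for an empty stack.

Step 1 ('push 14'): [14]
Step 2 ('dup'): [14, 14]
Step 3 ('lt'): [0]
Step 4 ('push 4'): [0, 4]
Step 5 ('push 2'): [0, 4, 2]
Step 6 ('pick 0'): [0, 4, 2, 2]
Step 7 ('lt'): [0, 4, 0]
Step 8 ('add'): [0, 4]

Answer: [0, 4]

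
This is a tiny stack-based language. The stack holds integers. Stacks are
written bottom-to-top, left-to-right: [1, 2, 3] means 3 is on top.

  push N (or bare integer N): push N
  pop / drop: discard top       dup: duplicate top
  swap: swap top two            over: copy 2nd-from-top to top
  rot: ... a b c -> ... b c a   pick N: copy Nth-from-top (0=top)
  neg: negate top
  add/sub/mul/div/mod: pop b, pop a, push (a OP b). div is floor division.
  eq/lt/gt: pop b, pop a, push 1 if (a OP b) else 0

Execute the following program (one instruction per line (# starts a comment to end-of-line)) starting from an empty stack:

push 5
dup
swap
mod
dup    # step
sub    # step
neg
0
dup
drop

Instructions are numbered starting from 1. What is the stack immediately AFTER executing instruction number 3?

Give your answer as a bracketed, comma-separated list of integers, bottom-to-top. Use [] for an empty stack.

Step 1 ('push 5'): [5]
Step 2 ('dup'): [5, 5]
Step 3 ('swap'): [5, 5]

Answer: [5, 5]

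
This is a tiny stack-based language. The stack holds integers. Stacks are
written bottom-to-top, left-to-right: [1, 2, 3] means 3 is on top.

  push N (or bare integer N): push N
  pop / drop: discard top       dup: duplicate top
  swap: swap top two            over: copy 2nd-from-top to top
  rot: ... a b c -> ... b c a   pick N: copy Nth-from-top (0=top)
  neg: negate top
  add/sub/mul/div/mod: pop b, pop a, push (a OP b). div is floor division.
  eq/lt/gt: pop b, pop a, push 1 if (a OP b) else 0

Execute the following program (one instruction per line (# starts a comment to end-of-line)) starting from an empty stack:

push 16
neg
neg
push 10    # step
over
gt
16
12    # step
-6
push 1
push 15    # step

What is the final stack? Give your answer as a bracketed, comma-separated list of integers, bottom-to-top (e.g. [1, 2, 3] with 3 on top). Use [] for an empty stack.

After 'push 16': [16]
After 'neg': [-16]
After 'neg': [16]
After 'push 10': [16, 10]
After 'over': [16, 10, 16]
After 'gt': [16, 0]
After 'push 16': [16, 0, 16]
After 'push 12': [16, 0, 16, 12]
After 'push -6': [16, 0, 16, 12, -6]
After 'push 1': [16, 0, 16, 12, -6, 1]
After 'push 15': [16, 0, 16, 12, -6, 1, 15]

Answer: [16, 0, 16, 12, -6, 1, 15]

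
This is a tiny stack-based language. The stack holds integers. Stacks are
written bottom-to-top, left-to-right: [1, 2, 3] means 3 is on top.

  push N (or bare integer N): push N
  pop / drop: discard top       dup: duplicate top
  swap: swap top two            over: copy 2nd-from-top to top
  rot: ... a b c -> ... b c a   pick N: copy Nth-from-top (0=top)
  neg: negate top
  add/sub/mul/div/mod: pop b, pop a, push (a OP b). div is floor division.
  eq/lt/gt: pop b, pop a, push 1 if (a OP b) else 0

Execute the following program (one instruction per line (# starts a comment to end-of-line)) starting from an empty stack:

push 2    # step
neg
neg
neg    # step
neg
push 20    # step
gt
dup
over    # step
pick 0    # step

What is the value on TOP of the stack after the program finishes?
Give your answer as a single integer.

After 'push 2': [2]
After 'neg': [-2]
After 'neg': [2]
After 'neg': [-2]
After 'neg': [2]
After 'push 20': [2, 20]
After 'gt': [0]
After 'dup': [0, 0]
After 'over': [0, 0, 0]
After 'pick 0': [0, 0, 0, 0]

Answer: 0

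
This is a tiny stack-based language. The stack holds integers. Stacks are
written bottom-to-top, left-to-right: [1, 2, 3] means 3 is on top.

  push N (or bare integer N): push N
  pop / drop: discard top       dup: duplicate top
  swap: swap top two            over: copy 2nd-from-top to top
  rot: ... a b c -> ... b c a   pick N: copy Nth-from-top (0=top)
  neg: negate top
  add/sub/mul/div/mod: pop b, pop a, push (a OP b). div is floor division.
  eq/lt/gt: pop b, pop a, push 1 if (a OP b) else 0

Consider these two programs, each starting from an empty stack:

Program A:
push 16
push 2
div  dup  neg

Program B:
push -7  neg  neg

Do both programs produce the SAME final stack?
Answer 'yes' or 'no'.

Answer: no

Derivation:
Program A trace:
  After 'push 16': [16]
  After 'push 2': [16, 2]
  After 'div': [8]
  After 'dup': [8, 8]
  After 'neg': [8, -8]
Program A final stack: [8, -8]

Program B trace:
  After 'push -7': [-7]
  After 'neg': [7]
  After 'neg': [-7]
Program B final stack: [-7]
Same: no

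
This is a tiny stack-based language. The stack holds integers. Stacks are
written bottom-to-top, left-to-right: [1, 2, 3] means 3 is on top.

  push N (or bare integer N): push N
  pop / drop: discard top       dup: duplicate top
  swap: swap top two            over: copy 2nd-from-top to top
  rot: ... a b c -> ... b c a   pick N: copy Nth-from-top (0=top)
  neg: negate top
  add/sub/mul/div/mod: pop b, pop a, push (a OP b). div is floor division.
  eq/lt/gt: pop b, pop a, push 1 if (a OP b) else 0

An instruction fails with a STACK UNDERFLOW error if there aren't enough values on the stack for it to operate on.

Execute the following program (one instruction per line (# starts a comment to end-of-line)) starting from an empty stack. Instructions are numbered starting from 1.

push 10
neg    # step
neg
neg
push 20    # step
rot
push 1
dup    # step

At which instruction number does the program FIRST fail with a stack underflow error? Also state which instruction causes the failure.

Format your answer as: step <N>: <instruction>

Answer: step 6: rot

Derivation:
Step 1 ('push 10'): stack = [10], depth = 1
Step 2 ('neg'): stack = [-10], depth = 1
Step 3 ('neg'): stack = [10], depth = 1
Step 4 ('neg'): stack = [-10], depth = 1
Step 5 ('push 20'): stack = [-10, 20], depth = 2
Step 6 ('rot'): needs 3 value(s) but depth is 2 — STACK UNDERFLOW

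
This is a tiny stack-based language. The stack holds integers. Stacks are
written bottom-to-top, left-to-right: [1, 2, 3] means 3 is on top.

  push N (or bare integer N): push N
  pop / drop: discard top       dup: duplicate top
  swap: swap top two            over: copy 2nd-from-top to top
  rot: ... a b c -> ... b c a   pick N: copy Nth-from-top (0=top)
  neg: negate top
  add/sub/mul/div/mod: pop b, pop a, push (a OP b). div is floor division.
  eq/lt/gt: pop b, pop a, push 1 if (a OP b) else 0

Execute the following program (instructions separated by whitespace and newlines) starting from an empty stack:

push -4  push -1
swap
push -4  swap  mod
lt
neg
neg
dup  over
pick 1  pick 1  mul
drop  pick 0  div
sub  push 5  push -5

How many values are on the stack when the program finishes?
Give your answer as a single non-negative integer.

After 'push -4': stack = [-4] (depth 1)
After 'push -1': stack = [-4, -1] (depth 2)
After 'swap': stack = [-1, -4] (depth 2)
After 'push -4': stack = [-1, -4, -4] (depth 3)
After 'swap': stack = [-1, -4, -4] (depth 3)
After 'mod': stack = [-1, 0] (depth 2)
After 'lt': stack = [1] (depth 1)
After 'neg': stack = [-1] (depth 1)
After 'neg': stack = [1] (depth 1)
After 'dup': stack = [1, 1] (depth 2)
After 'over': stack = [1, 1, 1] (depth 3)
After 'pick 1': stack = [1, 1, 1, 1] (depth 4)
After 'pick 1': stack = [1, 1, 1, 1, 1] (depth 5)
After 'mul': stack = [1, 1, 1, 1] (depth 4)
After 'drop': stack = [1, 1, 1] (depth 3)
After 'pick 0': stack = [1, 1, 1, 1] (depth 4)
After 'div': stack = [1, 1, 1] (depth 3)
After 'sub': stack = [1, 0] (depth 2)
After 'push 5': stack = [1, 0, 5] (depth 3)
After 'push -5': stack = [1, 0, 5, -5] (depth 4)

Answer: 4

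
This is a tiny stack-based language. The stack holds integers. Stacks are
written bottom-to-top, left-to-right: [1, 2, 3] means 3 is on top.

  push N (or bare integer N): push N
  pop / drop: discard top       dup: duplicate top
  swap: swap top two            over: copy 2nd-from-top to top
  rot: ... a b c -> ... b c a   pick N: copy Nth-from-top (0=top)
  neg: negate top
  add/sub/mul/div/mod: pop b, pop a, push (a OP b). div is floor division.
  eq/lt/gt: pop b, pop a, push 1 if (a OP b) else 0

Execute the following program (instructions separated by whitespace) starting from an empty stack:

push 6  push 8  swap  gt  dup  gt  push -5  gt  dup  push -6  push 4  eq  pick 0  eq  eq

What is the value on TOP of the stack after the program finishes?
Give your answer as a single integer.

Answer: 1

Derivation:
After 'push 6': [6]
After 'push 8': [6, 8]
After 'swap': [8, 6]
After 'gt': [1]
After 'dup': [1, 1]
After 'gt': [0]
After 'push -5': [0, -5]
After 'gt': [1]
After 'dup': [1, 1]
After 'push -6': [1, 1, -6]
After 'push 4': [1, 1, -6, 4]
After 'eq': [1, 1, 0]
After 'pick 0': [1, 1, 0, 0]
After 'eq': [1, 1, 1]
After 'eq': [1, 1]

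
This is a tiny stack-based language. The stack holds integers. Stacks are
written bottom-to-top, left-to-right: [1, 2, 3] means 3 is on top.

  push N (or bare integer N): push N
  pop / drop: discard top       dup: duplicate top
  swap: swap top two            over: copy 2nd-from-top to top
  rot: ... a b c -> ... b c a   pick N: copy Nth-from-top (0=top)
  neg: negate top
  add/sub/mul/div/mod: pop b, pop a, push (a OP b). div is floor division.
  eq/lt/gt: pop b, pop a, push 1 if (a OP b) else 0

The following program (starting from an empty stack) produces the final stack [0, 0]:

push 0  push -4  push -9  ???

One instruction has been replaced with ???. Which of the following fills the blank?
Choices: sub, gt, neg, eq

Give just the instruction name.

Answer: eq

Derivation:
Stack before ???: [0, -4, -9]
Stack after ???:  [0, 0]
Checking each choice:
  sub: produces [0, 5]
  gt: produces [0, 1]
  neg: produces [0, -4, 9]
  eq: MATCH


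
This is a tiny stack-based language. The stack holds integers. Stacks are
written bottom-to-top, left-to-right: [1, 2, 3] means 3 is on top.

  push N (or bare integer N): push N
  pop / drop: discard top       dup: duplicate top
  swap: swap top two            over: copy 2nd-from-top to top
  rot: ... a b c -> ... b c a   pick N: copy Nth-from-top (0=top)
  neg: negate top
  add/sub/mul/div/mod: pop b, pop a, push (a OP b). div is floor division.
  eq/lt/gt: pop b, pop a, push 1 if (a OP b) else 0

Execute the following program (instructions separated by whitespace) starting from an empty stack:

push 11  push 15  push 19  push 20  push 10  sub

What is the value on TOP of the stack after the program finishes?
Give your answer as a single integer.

After 'push 11': [11]
After 'push 15': [11, 15]
After 'push 19': [11, 15, 19]
After 'push 20': [11, 15, 19, 20]
After 'push 10': [11, 15, 19, 20, 10]
After 'sub': [11, 15, 19, 10]

Answer: 10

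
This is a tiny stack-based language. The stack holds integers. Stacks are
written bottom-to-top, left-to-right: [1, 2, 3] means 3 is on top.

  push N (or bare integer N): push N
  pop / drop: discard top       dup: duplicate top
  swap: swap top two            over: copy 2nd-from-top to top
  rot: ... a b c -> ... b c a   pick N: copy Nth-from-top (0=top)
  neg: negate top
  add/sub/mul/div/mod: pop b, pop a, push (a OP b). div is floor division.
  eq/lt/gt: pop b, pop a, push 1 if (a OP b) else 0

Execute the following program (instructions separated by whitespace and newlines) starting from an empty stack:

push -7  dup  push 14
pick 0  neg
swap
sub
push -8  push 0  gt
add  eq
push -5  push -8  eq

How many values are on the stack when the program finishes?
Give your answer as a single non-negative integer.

After 'push -7': stack = [-7] (depth 1)
After 'dup': stack = [-7, -7] (depth 2)
After 'push 14': stack = [-7, -7, 14] (depth 3)
After 'pick 0': stack = [-7, -7, 14, 14] (depth 4)
After 'neg': stack = [-7, -7, 14, -14] (depth 4)
After 'swap': stack = [-7, -7, -14, 14] (depth 4)
After 'sub': stack = [-7, -7, -28] (depth 3)
After 'push -8': stack = [-7, -7, -28, -8] (depth 4)
After 'push 0': stack = [-7, -7, -28, -8, 0] (depth 5)
After 'gt': stack = [-7, -7, -28, 0] (depth 4)
After 'add': stack = [-7, -7, -28] (depth 3)
After 'eq': stack = [-7, 0] (depth 2)
After 'push -5': stack = [-7, 0, -5] (depth 3)
After 'push -8': stack = [-7, 0, -5, -8] (depth 4)
After 'eq': stack = [-7, 0, 0] (depth 3)

Answer: 3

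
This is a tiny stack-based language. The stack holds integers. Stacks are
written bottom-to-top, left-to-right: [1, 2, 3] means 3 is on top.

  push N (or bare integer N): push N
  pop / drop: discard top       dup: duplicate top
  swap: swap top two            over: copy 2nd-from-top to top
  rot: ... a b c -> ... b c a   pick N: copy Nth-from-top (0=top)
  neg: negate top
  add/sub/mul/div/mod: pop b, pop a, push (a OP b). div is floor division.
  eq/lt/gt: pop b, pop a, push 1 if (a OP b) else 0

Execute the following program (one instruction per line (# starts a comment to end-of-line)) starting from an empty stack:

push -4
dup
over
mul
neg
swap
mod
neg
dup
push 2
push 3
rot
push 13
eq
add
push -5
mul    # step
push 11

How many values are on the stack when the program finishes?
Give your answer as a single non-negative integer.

Answer: 4

Derivation:
After 'push -4': stack = [-4] (depth 1)
After 'dup': stack = [-4, -4] (depth 2)
After 'over': stack = [-4, -4, -4] (depth 3)
After 'mul': stack = [-4, 16] (depth 2)
After 'neg': stack = [-4, -16] (depth 2)
After 'swap': stack = [-16, -4] (depth 2)
After 'mod': stack = [0] (depth 1)
After 'neg': stack = [0] (depth 1)
After 'dup': stack = [0, 0] (depth 2)
After 'push 2': stack = [0, 0, 2] (depth 3)
After 'push 3': stack = [0, 0, 2, 3] (depth 4)
After 'rot': stack = [0, 2, 3, 0] (depth 4)
After 'push 13': stack = [0, 2, 3, 0, 13] (depth 5)
After 'eq': stack = [0, 2, 3, 0] (depth 4)
After 'add': stack = [0, 2, 3] (depth 3)
After 'push -5': stack = [0, 2, 3, -5] (depth 4)
After 'mul': stack = [0, 2, -15] (depth 3)
After 'push 11': stack = [0, 2, -15, 11] (depth 4)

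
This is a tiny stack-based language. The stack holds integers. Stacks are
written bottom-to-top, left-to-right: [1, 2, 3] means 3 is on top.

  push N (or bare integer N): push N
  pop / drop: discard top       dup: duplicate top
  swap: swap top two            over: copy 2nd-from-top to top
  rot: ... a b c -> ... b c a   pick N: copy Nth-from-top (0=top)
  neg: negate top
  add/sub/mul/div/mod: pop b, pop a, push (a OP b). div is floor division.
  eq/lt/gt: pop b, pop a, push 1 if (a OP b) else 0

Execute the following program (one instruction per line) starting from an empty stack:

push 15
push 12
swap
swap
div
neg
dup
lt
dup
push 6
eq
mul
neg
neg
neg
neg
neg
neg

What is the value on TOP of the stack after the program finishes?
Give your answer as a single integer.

After 'push 15': [15]
After 'push 12': [15, 12]
After 'swap': [12, 15]
After 'swap': [15, 12]
After 'div': [1]
After 'neg': [-1]
After 'dup': [-1, -1]
After 'lt': [0]
After 'dup': [0, 0]
After 'push 6': [0, 0, 6]
After 'eq': [0, 0]
After 'mul': [0]
After 'neg': [0]
After 'neg': [0]
After 'neg': [0]
After 'neg': [0]
After 'neg': [0]
After 'neg': [0]

Answer: 0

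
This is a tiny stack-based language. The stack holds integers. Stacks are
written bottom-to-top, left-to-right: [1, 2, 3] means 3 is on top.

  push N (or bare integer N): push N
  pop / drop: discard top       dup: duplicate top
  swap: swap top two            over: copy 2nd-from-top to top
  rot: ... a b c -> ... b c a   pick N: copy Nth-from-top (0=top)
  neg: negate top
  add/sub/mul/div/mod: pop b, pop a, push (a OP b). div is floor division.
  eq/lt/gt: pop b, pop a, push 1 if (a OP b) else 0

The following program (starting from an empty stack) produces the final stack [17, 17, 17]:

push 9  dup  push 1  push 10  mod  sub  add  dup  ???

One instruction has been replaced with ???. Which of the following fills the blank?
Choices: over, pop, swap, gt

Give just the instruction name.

Stack before ???: [17, 17]
Stack after ???:  [17, 17, 17]
Checking each choice:
  over: MATCH
  pop: produces [17]
  swap: produces [17, 17]
  gt: produces [0]


Answer: over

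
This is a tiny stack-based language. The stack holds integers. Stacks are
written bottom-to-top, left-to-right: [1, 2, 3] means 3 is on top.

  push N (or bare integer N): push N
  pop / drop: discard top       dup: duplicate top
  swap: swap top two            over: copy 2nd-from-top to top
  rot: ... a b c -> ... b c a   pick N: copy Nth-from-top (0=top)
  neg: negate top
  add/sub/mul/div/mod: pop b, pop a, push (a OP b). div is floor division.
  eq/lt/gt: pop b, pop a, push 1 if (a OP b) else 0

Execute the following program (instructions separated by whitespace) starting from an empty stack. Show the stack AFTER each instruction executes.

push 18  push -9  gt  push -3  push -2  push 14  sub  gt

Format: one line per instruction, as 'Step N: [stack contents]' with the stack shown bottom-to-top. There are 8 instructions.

Step 1: [18]
Step 2: [18, -9]
Step 3: [1]
Step 4: [1, -3]
Step 5: [1, -3, -2]
Step 6: [1, -3, -2, 14]
Step 7: [1, -3, -16]
Step 8: [1, 1]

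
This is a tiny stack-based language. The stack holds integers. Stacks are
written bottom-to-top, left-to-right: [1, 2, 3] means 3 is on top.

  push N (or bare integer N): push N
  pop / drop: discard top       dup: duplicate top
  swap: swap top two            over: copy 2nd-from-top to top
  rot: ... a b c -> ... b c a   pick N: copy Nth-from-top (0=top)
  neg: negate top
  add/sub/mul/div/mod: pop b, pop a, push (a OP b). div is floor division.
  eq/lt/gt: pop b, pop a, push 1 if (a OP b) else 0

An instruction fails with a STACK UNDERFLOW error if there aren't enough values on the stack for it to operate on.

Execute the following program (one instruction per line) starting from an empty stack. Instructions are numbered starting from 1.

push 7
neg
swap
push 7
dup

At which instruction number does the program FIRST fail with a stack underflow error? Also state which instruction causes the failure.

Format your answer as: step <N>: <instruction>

Answer: step 3: swap

Derivation:
Step 1 ('push 7'): stack = [7], depth = 1
Step 2 ('neg'): stack = [-7], depth = 1
Step 3 ('swap'): needs 2 value(s) but depth is 1 — STACK UNDERFLOW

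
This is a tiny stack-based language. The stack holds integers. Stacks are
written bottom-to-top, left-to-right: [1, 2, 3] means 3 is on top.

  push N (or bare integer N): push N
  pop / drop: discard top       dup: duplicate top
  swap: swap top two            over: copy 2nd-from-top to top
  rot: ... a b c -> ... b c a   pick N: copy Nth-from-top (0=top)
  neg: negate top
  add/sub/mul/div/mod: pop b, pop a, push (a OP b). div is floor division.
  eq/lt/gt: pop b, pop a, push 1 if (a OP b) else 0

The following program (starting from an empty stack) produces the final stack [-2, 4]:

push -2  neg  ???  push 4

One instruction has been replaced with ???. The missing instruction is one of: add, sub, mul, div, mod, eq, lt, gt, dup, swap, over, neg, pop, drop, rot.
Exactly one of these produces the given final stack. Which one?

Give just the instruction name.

Stack before ???: [2]
Stack after ???:  [-2]
The instruction that transforms [2] -> [-2] is: neg

Answer: neg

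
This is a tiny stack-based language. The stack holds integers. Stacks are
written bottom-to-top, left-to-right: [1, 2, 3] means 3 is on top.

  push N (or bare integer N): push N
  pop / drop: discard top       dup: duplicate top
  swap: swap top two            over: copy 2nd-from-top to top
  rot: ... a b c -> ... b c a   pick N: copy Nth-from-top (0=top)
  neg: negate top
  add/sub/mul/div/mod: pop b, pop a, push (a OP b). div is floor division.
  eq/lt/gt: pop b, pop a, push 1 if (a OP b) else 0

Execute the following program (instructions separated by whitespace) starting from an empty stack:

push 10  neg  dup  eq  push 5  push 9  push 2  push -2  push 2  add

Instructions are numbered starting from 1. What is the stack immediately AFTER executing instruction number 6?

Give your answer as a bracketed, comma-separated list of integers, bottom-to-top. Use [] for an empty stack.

Answer: [1, 5, 9]

Derivation:
Step 1 ('push 10'): [10]
Step 2 ('neg'): [-10]
Step 3 ('dup'): [-10, -10]
Step 4 ('eq'): [1]
Step 5 ('push 5'): [1, 5]
Step 6 ('push 9'): [1, 5, 9]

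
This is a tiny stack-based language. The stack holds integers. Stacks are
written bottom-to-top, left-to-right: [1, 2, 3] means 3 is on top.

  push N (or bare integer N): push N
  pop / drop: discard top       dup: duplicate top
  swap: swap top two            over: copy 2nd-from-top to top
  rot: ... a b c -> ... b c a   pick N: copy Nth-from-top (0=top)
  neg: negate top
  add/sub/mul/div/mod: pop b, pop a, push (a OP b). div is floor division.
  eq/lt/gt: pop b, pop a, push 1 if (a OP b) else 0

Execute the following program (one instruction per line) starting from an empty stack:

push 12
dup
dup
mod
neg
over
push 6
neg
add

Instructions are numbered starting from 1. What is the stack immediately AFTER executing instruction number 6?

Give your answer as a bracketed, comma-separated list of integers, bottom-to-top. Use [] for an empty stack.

Answer: [12, 0, 12]

Derivation:
Step 1 ('push 12'): [12]
Step 2 ('dup'): [12, 12]
Step 3 ('dup'): [12, 12, 12]
Step 4 ('mod'): [12, 0]
Step 5 ('neg'): [12, 0]
Step 6 ('over'): [12, 0, 12]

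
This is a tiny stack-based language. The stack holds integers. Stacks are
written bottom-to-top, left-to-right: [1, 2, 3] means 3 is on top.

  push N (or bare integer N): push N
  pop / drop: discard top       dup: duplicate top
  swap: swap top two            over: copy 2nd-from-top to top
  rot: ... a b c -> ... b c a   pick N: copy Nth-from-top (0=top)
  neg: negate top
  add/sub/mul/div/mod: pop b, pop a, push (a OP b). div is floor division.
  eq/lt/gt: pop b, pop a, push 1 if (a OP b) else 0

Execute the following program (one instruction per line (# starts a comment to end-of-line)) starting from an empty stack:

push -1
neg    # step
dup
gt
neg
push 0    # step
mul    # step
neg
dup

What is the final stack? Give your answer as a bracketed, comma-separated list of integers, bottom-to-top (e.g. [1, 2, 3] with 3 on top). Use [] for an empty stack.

Answer: [0, 0]

Derivation:
After 'push -1': [-1]
After 'neg': [1]
After 'dup': [1, 1]
After 'gt': [0]
After 'neg': [0]
After 'push 0': [0, 0]
After 'mul': [0]
After 'neg': [0]
After 'dup': [0, 0]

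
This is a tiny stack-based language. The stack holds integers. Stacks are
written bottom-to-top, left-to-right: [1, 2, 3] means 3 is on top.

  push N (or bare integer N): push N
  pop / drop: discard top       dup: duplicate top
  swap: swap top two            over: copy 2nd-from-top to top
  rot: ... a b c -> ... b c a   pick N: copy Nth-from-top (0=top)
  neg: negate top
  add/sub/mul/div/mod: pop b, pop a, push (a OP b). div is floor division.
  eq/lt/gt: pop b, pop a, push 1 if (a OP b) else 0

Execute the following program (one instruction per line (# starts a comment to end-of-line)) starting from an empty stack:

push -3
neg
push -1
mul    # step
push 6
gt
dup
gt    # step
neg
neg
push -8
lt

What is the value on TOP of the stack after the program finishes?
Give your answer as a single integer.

After 'push -3': [-3]
After 'neg': [3]
After 'push -1': [3, -1]
After 'mul': [-3]
After 'push 6': [-3, 6]
After 'gt': [0]
After 'dup': [0, 0]
After 'gt': [0]
After 'neg': [0]
After 'neg': [0]
After 'push -8': [0, -8]
After 'lt': [0]

Answer: 0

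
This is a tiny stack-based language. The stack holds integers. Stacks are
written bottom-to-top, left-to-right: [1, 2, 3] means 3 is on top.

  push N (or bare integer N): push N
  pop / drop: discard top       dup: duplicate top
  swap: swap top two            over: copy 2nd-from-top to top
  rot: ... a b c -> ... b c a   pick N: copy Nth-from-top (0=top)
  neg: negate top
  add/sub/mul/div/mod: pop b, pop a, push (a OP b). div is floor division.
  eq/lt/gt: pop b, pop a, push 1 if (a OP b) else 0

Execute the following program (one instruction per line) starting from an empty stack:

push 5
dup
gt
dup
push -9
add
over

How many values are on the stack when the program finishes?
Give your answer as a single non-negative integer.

Answer: 3

Derivation:
After 'push 5': stack = [5] (depth 1)
After 'dup': stack = [5, 5] (depth 2)
After 'gt': stack = [0] (depth 1)
After 'dup': stack = [0, 0] (depth 2)
After 'push -9': stack = [0, 0, -9] (depth 3)
After 'add': stack = [0, -9] (depth 2)
After 'over': stack = [0, -9, 0] (depth 3)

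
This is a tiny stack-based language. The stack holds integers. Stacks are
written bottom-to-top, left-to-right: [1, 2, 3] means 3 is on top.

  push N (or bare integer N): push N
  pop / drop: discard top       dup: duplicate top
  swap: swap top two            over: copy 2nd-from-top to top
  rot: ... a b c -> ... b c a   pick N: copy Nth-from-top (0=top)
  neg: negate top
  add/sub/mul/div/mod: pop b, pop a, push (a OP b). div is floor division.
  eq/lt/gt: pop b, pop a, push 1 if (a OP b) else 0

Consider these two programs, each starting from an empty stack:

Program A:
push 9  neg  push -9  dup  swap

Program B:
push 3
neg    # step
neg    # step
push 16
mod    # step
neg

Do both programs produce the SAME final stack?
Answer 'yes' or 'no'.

Answer: no

Derivation:
Program A trace:
  After 'push 9': [9]
  After 'neg': [-9]
  After 'push -9': [-9, -9]
  After 'dup': [-9, -9, -9]
  After 'swap': [-9, -9, -9]
Program A final stack: [-9, -9, -9]

Program B trace:
  After 'push 3': [3]
  After 'neg': [-3]
  After 'neg': [3]
  After 'push 16': [3, 16]
  After 'mod': [3]
  After 'neg': [-3]
Program B final stack: [-3]
Same: no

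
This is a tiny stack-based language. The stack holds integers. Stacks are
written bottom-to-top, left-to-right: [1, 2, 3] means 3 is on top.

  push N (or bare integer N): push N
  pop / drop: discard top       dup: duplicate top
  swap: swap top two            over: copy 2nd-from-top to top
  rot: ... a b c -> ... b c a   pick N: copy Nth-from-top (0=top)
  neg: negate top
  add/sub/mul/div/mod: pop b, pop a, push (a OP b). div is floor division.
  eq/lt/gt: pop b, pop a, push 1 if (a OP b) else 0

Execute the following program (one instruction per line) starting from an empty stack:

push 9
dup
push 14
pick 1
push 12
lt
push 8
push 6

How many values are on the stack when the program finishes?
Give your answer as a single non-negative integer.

After 'push 9': stack = [9] (depth 1)
After 'dup': stack = [9, 9] (depth 2)
After 'push 14': stack = [9, 9, 14] (depth 3)
After 'pick 1': stack = [9, 9, 14, 9] (depth 4)
After 'push 12': stack = [9, 9, 14, 9, 12] (depth 5)
After 'lt': stack = [9, 9, 14, 1] (depth 4)
After 'push 8': stack = [9, 9, 14, 1, 8] (depth 5)
After 'push 6': stack = [9, 9, 14, 1, 8, 6] (depth 6)

Answer: 6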